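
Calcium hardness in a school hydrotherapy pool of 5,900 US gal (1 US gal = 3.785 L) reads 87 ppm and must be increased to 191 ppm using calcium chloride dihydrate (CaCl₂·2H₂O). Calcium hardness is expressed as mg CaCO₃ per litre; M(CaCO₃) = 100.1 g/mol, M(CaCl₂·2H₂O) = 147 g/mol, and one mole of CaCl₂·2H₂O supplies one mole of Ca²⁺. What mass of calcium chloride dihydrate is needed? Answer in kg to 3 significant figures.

3.41 kg

Volume: 5,900 US gal × 3.785 L/gal = 22,332 L.
Hardness to add: (191 − 87) = 104 mg/L as CaCO₃ × 22,332 L = 2322 g as CaCO₃.
Moles of Ca²⁺ (1 mol Ca²⁺ ≡ 1 mol CaCO₃): 2322 / 100.1 g/mol = 23.2 mol.
Mass of CaCl₂·2H₂O: 23.2 × 147 = 3411 g.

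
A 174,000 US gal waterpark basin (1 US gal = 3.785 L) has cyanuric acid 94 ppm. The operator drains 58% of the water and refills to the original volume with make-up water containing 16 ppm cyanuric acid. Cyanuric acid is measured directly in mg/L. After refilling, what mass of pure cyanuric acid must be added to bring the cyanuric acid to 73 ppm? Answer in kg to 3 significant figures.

Volume: 174,000 US gal × 3.785 L/gal = 658,590 L.
After draining 58% and refilling: 94 × 0.42 + 16 × 0.58 = 48.76 ppm.
Deficit to target: 73 − 48.76 = 24.24 mg/L.
Mass: 24.24 mg/L × 658,590 L = 15,960 g cyanuric acid.

16.0 kg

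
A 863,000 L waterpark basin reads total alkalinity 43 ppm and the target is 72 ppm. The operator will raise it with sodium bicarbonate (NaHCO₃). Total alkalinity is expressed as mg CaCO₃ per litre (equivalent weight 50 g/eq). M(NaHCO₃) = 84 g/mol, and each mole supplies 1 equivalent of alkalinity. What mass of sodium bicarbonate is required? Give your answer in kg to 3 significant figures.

Alkalinity to add: (72 − 43) = 29 mg/L as CaCO₃ × 863,000 L = 25,030 g as CaCO₃.
Equivalents: 25,030 g ÷ 50 g/eq = 500.5 eq.
NaHCO₃ supplies 1 eq per mole → 500.5 mol.
Mass: 500.5 mol × 84 g/mol = 42,050 g.

42.0 kg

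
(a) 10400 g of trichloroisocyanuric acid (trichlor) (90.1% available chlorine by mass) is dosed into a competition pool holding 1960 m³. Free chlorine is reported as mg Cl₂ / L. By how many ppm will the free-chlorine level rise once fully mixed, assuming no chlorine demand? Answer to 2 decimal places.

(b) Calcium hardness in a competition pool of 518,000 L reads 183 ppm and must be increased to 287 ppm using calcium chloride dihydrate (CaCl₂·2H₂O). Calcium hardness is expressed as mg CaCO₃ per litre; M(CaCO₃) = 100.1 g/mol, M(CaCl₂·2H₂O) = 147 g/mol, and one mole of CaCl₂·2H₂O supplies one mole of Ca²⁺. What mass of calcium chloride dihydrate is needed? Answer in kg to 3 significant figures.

(a) 4.78 ppm; (b) 79.1 kg

(a) Volume: 1960 m³ = 1,960,000 L.
(a) Available chlorine delivered: 10,400 g × 0.901 = 9370 g as Cl₂.
(a) Concentration rise: 9370 g / 1,960,000 L = 4.781 mg/L = 4.78 ppm.

(b) Hardness to add: (287 − 183) = 104 mg/L as CaCO₃ × 518,000 L = 53,870 g as CaCO₃.
(b) Moles of Ca²⁺ (1 mol Ca²⁺ ≡ 1 mol CaCO₃): 53,870 / 100.1 g/mol = 538.2 mol.
(b) Mass of CaCl₂·2H₂O: 538.2 × 147 = 79,110 g.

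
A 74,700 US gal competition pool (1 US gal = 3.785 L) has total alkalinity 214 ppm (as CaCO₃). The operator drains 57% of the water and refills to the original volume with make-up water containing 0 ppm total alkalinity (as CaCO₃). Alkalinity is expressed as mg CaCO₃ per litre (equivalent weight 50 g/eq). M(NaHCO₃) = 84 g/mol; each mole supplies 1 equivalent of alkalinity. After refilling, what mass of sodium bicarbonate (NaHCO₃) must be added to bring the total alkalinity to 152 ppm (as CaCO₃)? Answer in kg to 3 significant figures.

Volume: 74,700 US gal × 3.785 L/gal = 282,740 L.
After draining 57% and refilling: 214 × 0.43 + 0 × 0.57 = 92.02 ppm.
Deficit to target: 152 − 92.02 = 59.98 mg/L.
As CaCO₃: 59.98 mg/L × 282,740 L = 16,960 g; ÷ 50 g/eq ÷ 1 = 339.2 mol NaHCO₃.
Mass: 339.2 × 84 = 28,490 g.

28.5 kg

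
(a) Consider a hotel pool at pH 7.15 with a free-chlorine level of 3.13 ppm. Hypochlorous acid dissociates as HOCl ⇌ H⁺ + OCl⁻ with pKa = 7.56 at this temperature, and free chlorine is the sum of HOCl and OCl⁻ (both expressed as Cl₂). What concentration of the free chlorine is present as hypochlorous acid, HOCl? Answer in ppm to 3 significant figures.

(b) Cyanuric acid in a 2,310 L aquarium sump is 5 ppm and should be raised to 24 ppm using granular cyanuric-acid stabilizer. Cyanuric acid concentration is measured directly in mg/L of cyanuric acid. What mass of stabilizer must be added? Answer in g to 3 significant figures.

(a) 2.25 ppm; (b) 43.9 g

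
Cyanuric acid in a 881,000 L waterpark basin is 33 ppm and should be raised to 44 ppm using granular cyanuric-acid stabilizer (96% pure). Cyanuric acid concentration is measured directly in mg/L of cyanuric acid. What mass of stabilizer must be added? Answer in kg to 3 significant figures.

CYA to add: (44 − 33) = 11 mg/L × 881,000 L = 9691 g cyanuric acid.
At 96% purity: 9691 / 0.96 = 10,090 g product.

10.1 kg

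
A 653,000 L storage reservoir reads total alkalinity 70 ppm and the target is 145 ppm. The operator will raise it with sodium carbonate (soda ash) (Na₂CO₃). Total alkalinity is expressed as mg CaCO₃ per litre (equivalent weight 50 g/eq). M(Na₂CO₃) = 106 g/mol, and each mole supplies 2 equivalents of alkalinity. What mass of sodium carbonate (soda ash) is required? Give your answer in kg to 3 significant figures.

51.9 kg

Alkalinity to add: (145 − 70) = 75 mg/L as CaCO₃ × 653,000 L = 48,980 g as CaCO₃.
Equivalents: 48,980 g ÷ 50 g/eq = 979.5 eq.
Each mole of Na₂CO₃ supplies 2 eq, so 979.5 / 2 = 489.8 mol.
Mass: 489.8 mol × 106 g/mol = 51,910 g.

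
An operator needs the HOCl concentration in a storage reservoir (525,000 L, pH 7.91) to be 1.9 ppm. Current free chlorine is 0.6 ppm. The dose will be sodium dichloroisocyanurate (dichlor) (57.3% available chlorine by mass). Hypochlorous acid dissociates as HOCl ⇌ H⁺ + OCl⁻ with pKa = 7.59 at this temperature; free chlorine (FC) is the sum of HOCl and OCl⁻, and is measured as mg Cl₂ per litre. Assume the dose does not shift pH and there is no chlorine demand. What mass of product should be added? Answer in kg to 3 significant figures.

4.83 kg

[OCl⁻]/[HOCl] = 10^(pH − pKa) = 10^(7.91 − 7.59) = 2.089; fraction as HOCl = 1/(1 + 2.089) = 0.3237.
Free chlorine required for 1.9 ppm HOCl: 1.9 / 0.3237 = 5.87 ppm.
FC to add: 5.87 − 0.6 = 5.27 mg/L as Cl₂.
Cl₂ equivalent: 5.27 mg/L × 525,000 L = 2767 g.
Product at 57.3% available Cl: 2767 / 0.573 = 4828 g.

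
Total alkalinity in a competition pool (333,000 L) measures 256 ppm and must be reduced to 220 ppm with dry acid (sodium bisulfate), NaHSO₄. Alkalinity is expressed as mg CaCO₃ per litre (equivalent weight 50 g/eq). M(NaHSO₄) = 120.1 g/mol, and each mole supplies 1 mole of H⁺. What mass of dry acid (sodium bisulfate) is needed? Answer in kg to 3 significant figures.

Alkalinity to neutralize: (256 − 220) = 36 mg/L as CaCO₃ × 333,000 L = 11,990 g as CaCO₃.
Equivalents of H⁺ required: 11,990 ÷ 50 g/eq = 239.8 eq = 239.8 mol NaHSO₄.
Mass of NaHSO₄: 239.8 × 120.1 = 28,800 g.

28.8 kg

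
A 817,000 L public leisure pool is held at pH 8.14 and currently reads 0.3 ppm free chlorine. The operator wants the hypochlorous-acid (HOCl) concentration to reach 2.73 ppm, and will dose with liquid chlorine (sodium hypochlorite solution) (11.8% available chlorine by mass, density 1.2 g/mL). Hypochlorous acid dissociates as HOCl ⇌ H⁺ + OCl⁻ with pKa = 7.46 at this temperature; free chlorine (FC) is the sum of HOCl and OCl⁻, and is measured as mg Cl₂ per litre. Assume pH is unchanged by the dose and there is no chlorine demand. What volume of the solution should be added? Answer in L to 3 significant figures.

[OCl⁻]/[HOCl] = 10^(pH − pKa) = 10^(8.14 − 7.46) = 4.786; fraction as HOCl = 1/(1 + 4.786) = 0.1728.
Free chlorine required for 2.73 ppm HOCl: 2.73 / 0.1728 = 15.8 ppm.
FC to add: 15.8 − 0.3 = 15.5 mg/L as Cl₂.
Cl₂ equivalent: 15.5 mg/L × 817,000 L = 12,660 g.
Product at 11.8% available Cl: 12,660 / 0.118 = 107,300 g.
Volume: 107,300 g ÷ 1.2 g/mL = 89,410 mL.

89.4 L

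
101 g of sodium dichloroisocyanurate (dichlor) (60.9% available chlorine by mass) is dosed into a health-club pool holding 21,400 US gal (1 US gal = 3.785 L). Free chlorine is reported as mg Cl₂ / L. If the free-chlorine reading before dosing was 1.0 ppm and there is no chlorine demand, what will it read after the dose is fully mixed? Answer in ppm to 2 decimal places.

1.76 ppm

Volume: 21,400 US gal × 3.785 L/gal = 80,999 L.
Available chlorine delivered: 101 g × 0.609 = 61.51 g as Cl₂.
Concentration rise: 61.51 g / 80,999 L = 0.7594 mg/L = 0.76 ppm.
Final FC: 1.0 + 0.76 = 1.76 ppm.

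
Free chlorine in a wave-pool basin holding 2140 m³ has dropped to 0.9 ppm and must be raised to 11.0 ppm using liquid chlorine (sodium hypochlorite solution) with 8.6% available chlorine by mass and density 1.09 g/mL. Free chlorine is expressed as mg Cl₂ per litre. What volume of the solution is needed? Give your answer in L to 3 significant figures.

231 L

Volume: 2140 m³ = 2,140,000 L.
Chlorine deficit: 11.0 − 0.9 = 10.1 ppm = 10.1 mg/L as Cl₂.
Cl₂ equivalent needed: 10.1 mg/L × 2,140,000 L = 21,610,000 mg = 21,610 g.
Product at 8.6% available chlorine: 21,610 / 0.086 = 251,300 g.
Volume at density 1.09 g/mL: 251,300 g ÷ 1.09 g/mL = 230,600 mL.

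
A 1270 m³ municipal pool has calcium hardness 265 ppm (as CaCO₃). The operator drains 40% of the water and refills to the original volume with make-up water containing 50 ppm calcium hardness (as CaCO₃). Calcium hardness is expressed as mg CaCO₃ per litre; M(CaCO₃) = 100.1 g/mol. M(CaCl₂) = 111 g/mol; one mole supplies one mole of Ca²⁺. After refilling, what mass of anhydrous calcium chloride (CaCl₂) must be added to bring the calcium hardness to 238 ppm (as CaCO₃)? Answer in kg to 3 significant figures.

Volume: 1270 m³ = 1,270,000 L.
After draining 40% and refilling: 265 × 0.60 + 50 × 0.40 = 179 ppm.
Deficit to target: 238 − 179 = 59 mg/L.
As CaCO₃: 59 mg/L × 1,270,000 L = 74,930 g; ÷ 100.1 = 748.6 mol Ca²⁺.
Mass: 748.6 × 111 = 83,090 g.

83.1 kg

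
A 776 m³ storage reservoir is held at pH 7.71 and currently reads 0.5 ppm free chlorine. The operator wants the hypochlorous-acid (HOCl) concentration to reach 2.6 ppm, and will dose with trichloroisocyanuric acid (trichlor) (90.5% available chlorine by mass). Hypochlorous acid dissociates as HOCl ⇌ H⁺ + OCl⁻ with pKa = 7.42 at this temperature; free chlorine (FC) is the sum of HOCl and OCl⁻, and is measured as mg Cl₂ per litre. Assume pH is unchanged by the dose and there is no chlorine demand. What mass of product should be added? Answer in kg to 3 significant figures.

Volume: 776 m³ = 776,000 L.
[OCl⁻]/[HOCl] = 10^(pH − pKa) = 10^(7.71 − 7.42) = 1.95; fraction as HOCl = 1/(1 + 1.95) = 0.339.
Free chlorine required for 2.6 ppm HOCl: 2.6 / 0.339 = 7.67 ppm.
FC to add: 7.67 − 0.5 = 7.17 mg/L as Cl₂.
Cl₂ equivalent: 7.17 mg/L × 776,000 L = 5564 g.
Product at 90.5% available Cl: 5564 / 0.905 = 6148 g.

6.15 kg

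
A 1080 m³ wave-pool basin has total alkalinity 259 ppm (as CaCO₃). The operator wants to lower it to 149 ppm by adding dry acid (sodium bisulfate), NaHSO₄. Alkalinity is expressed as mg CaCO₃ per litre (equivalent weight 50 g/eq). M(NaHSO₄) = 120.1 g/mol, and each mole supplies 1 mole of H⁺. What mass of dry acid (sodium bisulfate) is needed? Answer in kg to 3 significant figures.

Volume: 1080 m³ = 1,080,000 L.
Alkalinity to neutralize: (259 − 149) = 110 mg/L as CaCO₃ × 1,080,000 L = 118,800 g as CaCO₃.
Equivalents of H⁺ required: 118,800 ÷ 50 g/eq = 2376 eq = 2376 mol NaHSO₄.
Mass of NaHSO₄: 2376 × 120.1 = 285,400 g.

285 kg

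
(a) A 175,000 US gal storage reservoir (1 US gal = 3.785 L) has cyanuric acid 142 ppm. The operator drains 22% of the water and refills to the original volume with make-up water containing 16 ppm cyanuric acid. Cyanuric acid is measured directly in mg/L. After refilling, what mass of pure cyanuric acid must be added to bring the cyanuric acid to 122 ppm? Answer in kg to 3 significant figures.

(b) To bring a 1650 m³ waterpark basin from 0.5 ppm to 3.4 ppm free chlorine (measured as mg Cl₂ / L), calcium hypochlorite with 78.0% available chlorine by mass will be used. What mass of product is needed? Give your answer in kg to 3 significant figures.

(a) 5.11 kg; (b) 6.13 kg

(a) Volume: 175,000 US gal × 3.785 L/gal = 662,375 L.
(a) After draining 22% and refilling: 142 × 0.78 + 16 × 0.22 = 114.28 ppm.
(a) Deficit to target: 122 − 114.28 = 7.72 mg/L.
(a) Mass: 7.72 mg/L × 662,375 L = 5114 g cyanuric acid.

(b) Volume: 1650 m³ = 1,650,000 L.
(b) Chlorine deficit: 3.4 − 0.5 = 2.9 ppm = 2.9 mg/L as Cl₂.
(b) Cl₂ equivalent needed: 2.9 mg/L × 1,650,000 L = 4,785,000 mg = 4785 g.
(b) Product at 78.0% available chlorine: 4785 / 0.78 = 6135 g.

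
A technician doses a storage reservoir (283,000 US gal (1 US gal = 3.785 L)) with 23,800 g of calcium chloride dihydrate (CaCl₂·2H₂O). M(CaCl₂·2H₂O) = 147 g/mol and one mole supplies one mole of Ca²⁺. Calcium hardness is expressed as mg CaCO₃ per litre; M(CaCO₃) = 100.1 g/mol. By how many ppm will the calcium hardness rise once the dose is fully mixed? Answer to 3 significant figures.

Volume: 283,000 US gal × 3.785 L/gal = 1,071,155 L.
Moles of Ca²⁺: 23,800 g ÷ 147 g/mol = 161.9 mol.
As CaCO₃: 161.9 mol × 100.1 g/mol = 16,210 g.
Rise: 16,210 g / 1,071,155 L × 1000 = 15.13 mg/L.

15.1 ppm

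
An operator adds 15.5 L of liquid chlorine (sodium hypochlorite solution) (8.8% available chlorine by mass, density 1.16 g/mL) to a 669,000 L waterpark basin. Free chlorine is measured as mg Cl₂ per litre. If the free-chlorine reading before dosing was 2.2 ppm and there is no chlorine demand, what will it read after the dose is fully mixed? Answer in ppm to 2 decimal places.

4.57 ppm

Mass of solution: 15.5 L × 1000 mL/L × 1.16 g/mL = 17,980 g.
Available chlorine delivered: 17,980 g × 0.088 = 1582 g as Cl₂.
Concentration rise: 1582 g / 669,000 L = 2.365 mg/L = 2.37 ppm.
Final FC: 2.2 + 2.37 = 4.57 ppm.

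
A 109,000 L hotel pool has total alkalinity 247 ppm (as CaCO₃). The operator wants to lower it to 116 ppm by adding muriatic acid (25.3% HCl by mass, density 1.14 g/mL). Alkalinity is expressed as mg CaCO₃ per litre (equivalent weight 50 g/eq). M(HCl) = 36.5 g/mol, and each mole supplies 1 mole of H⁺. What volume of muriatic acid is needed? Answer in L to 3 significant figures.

36.1 L

Alkalinity to neutralize: (247 − 116) = 131 mg/L as CaCO₃ × 109,000 L = 14,280 g as CaCO₃.
Equivalents of H⁺ required: 14,280 ÷ 50 g/eq = 285.6 eq = 285.6 mol HCl.
Mass of HCl: 285.6 × 36.5 = 10,420 g.
Mass of 25.3% solution: 10,420 / 0.253 = 41,200 g.
Volume: 41,200 g ÷ 1.14 g/mL = 36,140 mL.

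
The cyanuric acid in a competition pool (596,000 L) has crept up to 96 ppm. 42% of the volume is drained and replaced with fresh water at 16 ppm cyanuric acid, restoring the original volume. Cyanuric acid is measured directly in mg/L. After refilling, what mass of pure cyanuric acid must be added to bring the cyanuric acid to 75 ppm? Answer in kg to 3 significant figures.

7.51 kg

After draining 42% and refilling: 96 × 0.58 + 16 × 0.42 = 62.4 ppm.
Deficit to target: 75 − 62.4 = 12.6 mg/L.
Mass: 12.6 mg/L × 596,000 L = 7510 g cyanuric acid.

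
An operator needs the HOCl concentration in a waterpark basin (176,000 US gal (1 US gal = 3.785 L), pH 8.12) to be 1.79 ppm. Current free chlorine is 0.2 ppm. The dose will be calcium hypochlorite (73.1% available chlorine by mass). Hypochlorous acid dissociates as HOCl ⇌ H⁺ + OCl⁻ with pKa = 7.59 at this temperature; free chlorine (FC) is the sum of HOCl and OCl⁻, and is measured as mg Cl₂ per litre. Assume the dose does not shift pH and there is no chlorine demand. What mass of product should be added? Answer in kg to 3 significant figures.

6.98 kg

Volume: 176,000 US gal × 3.785 L/gal = 666,160 L.
[OCl⁻]/[HOCl] = 10^(pH − pKa) = 10^(8.12 − 7.59) = 3.388; fraction as HOCl = 1/(1 + 3.388) = 0.2279.
Free chlorine required for 1.79 ppm HOCl: 1.79 / 0.2279 = 7.855 ppm.
FC to add: 7.855 − 0.2 = 7.655 mg/L as Cl₂.
Cl₂ equivalent: 7.655 mg/L × 666,160 L = 5100 g.
Product at 73.1% available Cl: 5100 / 0.731 = 6976 g.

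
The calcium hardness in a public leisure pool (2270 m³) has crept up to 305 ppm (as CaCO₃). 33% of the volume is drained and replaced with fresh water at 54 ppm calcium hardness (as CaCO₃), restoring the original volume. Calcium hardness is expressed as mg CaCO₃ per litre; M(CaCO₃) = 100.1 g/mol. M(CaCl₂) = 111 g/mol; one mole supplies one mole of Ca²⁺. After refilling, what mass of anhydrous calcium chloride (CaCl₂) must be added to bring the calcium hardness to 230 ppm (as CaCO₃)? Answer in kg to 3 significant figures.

Volume: 2270 m³ = 2,270,000 L.
After draining 33% and refilling: 305 × 0.67 + 54 × 0.33 = 222.17 ppm.
Deficit to target: 230 − 222.17 = 7.83 mg/L.
As CaCO₃: 7.83 mg/L × 2,270,000 L = 17,770 g; ÷ 100.1 = 177.6 mol Ca²⁺.
Mass: 177.6 × 111 = 19,710 g.

19.7 kg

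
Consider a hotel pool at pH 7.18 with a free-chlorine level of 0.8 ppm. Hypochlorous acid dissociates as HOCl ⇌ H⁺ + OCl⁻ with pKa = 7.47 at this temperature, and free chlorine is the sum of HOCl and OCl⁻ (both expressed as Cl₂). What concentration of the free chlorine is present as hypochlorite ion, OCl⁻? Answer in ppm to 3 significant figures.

[OCl⁻]/[HOCl] = 10^(pH − pKa) = 10^(7.18 − 7.47) = 10^-0.29 = 0.5129.
Fraction as HOCl = 1 / (1 + 0.5129) = 0.661.
OCl⁻ = (1 − 0.661) × 0.8 ppm = 0.2712 ppm.

0.271 ppm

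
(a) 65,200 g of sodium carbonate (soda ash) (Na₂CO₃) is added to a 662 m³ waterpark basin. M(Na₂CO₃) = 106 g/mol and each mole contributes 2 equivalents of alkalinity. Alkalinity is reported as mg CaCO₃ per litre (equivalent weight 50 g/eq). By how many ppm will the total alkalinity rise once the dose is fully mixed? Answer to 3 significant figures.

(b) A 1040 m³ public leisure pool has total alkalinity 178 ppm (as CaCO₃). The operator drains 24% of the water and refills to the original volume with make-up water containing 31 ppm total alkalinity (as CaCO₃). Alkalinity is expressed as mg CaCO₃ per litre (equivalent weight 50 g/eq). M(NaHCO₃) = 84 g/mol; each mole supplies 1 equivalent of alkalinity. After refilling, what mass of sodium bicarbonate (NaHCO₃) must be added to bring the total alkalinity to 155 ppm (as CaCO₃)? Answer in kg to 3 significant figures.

(a) 92.9 ppm; (b) 21.5 kg

(a) Volume: 662 m³ = 662,000 L.
(a) Moles of Na₂CO₃: 65,200 g ÷ 106 g/mol = 615.1 mol → 1230 eq of alkalinity.
(a) As CaCO₃: 1230 eq × 50 g/eq = 61,510 g.
(a) Rise: 61,510 g / 662,000 L × 1000 = 92.91 mg/L.

(b) Volume: 1040 m³ = 1,040,000 L.
(b) After draining 24% and refilling: 178 × 0.76 + 31 × 0.24 = 142.72 ppm.
(b) Deficit to target: 155 − 142.72 = 12.28 mg/L.
(b) As CaCO₃: 12.28 mg/L × 1,040,000 L = 12,770 g; ÷ 50 g/eq ÷ 1 = 255.4 mol NaHCO₃.
(b) Mass: 255.4 × 84 = 21,460 g.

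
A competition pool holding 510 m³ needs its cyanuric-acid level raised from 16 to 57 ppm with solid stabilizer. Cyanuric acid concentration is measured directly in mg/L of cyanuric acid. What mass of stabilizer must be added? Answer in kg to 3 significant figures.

20.9 kg

Volume: 510 m³ = 510,000 L.
CYA to add: (57 − 16) = 41 mg/L × 510,000 L = 20,910 g cyanuric acid.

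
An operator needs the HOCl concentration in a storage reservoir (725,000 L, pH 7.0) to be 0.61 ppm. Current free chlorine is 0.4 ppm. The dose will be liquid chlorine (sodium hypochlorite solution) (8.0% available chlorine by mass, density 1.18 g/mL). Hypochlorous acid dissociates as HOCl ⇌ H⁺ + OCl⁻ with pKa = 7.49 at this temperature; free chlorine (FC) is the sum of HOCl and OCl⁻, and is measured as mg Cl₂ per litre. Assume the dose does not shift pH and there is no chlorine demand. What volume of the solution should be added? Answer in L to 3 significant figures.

3.13 L

[OCl⁻]/[HOCl] = 10^(pH − pKa) = 10^(7.0 − 7.49) = 0.3236; fraction as HOCl = 1/(1 + 0.3236) = 0.7555.
Free chlorine required for 0.61 ppm HOCl: 0.61 / 0.7555 = 0.8074 ppm.
FC to add: 0.8074 − 0.4 = 0.4074 mg/L as Cl₂.
Cl₂ equivalent: 0.4074 mg/L × 725,000 L = 295.4 g.
Product at 8.0% available Cl: 295.4 / 0.08 = 3692 g.
Volume: 3692 g ÷ 1.18 g/mL = 3129 mL.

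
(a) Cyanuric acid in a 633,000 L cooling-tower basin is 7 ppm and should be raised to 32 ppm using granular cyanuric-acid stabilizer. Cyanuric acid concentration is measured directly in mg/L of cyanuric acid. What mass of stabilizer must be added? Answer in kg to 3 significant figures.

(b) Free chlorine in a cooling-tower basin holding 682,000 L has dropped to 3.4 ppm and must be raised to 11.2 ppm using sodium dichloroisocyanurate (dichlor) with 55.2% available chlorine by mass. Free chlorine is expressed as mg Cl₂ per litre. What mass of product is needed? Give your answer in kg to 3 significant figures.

(a) 15.8 kg; (b) 9.64 kg

(a) CYA to add: (32 − 7) = 25 mg/L × 633,000 L = 15,820 g cyanuric acid.

(b) Chlorine deficit: 11.2 − 3.4 = 7.8 ppm = 7.8 mg/L as Cl₂.
(b) Cl₂ equivalent needed: 7.8 mg/L × 682,000 L = 5,320,000 mg = 5320 g.
(b) Product at 55.2% available chlorine: 5320 / 0.552 = 9637 g.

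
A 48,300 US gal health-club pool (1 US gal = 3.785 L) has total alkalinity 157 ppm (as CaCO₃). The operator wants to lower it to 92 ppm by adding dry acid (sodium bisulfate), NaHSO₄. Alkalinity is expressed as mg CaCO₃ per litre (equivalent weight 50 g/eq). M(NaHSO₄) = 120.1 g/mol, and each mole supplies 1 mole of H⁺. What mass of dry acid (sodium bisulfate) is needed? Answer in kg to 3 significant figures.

28.5 kg

Volume: 48,300 US gal × 3.785 L/gal = 182,816 L.
Alkalinity to neutralize: (157 − 92) = 65 mg/L as CaCO₃ × 182,816 L = 11,880 g as CaCO₃.
Equivalents of H⁺ required: 11,880 ÷ 50 g/eq = 237.7 eq = 237.7 mol NaHSO₄.
Mass of NaHSO₄: 237.7 × 120.1 = 28,540 g.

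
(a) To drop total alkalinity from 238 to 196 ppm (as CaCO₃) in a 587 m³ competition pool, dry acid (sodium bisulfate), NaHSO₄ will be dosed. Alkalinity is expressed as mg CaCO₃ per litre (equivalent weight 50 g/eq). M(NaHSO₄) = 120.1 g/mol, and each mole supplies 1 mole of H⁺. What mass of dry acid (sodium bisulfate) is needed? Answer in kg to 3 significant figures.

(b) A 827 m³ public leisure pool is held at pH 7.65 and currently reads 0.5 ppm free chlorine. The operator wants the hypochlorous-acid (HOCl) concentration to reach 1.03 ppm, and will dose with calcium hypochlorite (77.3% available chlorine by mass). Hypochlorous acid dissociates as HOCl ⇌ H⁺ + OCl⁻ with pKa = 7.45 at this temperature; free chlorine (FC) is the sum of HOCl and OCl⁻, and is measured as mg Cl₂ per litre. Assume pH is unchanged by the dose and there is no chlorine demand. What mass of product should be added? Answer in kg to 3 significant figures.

(a) Volume: 587 m³ = 587,000 L.
(a) Alkalinity to neutralize: (238 − 196) = 42 mg/L as CaCO₃ × 587,000 L = 24,650 g as CaCO₃.
(a) Equivalents of H⁺ required: 24,650 ÷ 50 g/eq = 493.1 eq = 493.1 mol NaHSO₄.
(a) Mass of NaHSO₄: 493.1 × 120.1 = 59,220 g.

(b) Volume: 827 m³ = 827,000 L.
(b) [OCl⁻]/[HOCl] = 10^(pH − pKa) = 10^(7.65 − 7.45) = 1.585; fraction as HOCl = 1/(1 + 1.585) = 0.3869.
(b) Free chlorine required for 1.03 ppm HOCl: 1.03 / 0.3869 = 2.662 ppm.
(b) FC to add: 2.662 − 0.5 = 2.162 mg/L as Cl₂.
(b) Cl₂ equivalent: 2.162 mg/L × 827,000 L = 1788 g.
(b) Product at 77.3% available Cl: 1788 / 0.773 = 2314 g.

(a) 59.2 kg; (b) 2.31 kg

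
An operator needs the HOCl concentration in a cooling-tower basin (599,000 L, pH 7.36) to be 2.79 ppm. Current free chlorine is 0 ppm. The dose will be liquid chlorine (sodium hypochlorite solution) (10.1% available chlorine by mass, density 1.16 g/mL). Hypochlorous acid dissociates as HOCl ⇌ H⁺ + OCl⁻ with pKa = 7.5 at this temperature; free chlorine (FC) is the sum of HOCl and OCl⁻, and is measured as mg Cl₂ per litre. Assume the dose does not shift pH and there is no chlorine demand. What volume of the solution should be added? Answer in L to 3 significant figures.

24.6 L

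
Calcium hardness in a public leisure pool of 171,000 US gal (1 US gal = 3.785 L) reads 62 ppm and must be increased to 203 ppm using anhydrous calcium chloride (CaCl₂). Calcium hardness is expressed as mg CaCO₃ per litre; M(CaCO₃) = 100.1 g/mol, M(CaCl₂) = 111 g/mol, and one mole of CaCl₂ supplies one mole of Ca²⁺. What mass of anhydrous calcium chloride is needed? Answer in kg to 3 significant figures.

101 kg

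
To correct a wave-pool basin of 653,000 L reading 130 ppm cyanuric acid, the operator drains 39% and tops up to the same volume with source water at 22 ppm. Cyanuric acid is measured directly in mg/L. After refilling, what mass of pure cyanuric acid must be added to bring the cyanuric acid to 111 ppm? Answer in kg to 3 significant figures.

After draining 39% and refilling: 130 × 0.61 + 22 × 0.39 = 87.88 ppm.
Deficit to target: 111 − 87.88 = 23.12 mg/L.
Mass: 23.12 mg/L × 653,000 L = 15,100 g cyanuric acid.

15.1 kg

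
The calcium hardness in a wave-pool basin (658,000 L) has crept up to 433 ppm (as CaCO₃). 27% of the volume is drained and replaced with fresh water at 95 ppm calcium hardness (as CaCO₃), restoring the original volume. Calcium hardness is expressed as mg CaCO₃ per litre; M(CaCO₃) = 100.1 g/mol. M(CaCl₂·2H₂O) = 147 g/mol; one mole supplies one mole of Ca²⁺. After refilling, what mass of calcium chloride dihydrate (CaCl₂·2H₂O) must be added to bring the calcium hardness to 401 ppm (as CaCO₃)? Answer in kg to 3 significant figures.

57.3 kg

After draining 27% and refilling: 433 × 0.73 + 95 × 0.27 = 341.74 ppm.
Deficit to target: 401 − 341.74 = 59.26 mg/L.
As CaCO₃: 59.26 mg/L × 658,000 L = 38,990 g; ÷ 100.1 = 389.5 mol Ca²⁺.
Mass: 389.5 × 147 = 57,260 g.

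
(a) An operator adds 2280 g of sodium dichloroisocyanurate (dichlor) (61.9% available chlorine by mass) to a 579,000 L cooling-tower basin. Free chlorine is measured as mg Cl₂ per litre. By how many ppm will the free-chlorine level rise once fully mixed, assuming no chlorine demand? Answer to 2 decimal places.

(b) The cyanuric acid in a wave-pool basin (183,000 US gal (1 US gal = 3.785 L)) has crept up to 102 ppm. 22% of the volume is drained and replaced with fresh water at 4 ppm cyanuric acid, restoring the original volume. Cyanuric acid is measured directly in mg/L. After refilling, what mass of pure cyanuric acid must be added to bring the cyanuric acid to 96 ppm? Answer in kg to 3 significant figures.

(a) 2.44 ppm; (b) 10.8 kg

(a) Available chlorine delivered: 2280 g × 0.619 = 1411 g as Cl₂.
(a) Concentration rise: 1411 g / 579,000 L = 2.438 mg/L = 2.44 ppm.

(b) Volume: 183,000 US gal × 3.785 L/gal = 692,655 L.
(b) After draining 22% and refilling: 102 × 0.78 + 4 × 0.22 = 80.44 ppm.
(b) Deficit to target: 96 − 80.44 = 15.56 mg/L.
(b) Mass: 15.56 mg/L × 692,655 L = 10,780 g cyanuric acid.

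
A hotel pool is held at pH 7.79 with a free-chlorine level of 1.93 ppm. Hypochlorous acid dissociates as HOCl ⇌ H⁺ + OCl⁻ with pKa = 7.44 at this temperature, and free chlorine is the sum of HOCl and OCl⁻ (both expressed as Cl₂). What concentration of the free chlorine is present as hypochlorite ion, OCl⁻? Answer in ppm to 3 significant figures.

1.33 ppm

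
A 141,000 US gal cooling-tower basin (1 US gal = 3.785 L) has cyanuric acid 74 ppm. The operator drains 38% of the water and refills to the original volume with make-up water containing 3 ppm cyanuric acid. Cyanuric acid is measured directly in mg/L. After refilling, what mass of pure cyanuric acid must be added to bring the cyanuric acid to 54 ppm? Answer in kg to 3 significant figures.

Volume: 141,000 US gal × 3.785 L/gal = 533,685 L.
After draining 38% and refilling: 74 × 0.62 + 3 × 0.38 = 47.02 ppm.
Deficit to target: 54 − 47.02 = 6.98 mg/L.
Mass: 6.98 mg/L × 533,685 L = 3725 g cyanuric acid.

3.73 kg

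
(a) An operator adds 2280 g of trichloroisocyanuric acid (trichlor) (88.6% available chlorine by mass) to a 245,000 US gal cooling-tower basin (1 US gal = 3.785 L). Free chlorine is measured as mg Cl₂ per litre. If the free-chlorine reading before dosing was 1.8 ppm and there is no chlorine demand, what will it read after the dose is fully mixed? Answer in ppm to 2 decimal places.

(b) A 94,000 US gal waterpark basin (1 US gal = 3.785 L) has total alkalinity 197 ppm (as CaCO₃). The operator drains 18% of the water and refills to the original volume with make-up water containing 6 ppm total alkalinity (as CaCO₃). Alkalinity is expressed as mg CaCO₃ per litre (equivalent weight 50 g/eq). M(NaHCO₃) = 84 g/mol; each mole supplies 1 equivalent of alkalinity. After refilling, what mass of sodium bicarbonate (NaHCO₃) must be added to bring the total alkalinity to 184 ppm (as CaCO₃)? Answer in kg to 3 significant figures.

(a) 3.98 ppm; (b) 12.8 kg

(a) Volume: 245,000 US gal × 3.785 L/gal = 927,325 L.
(a) Available chlorine delivered: 2280 g × 0.886 = 2020 g as Cl₂.
(a) Concentration rise: 2020 g / 927,325 L = 2.178 mg/L = 2.18 ppm.
(a) Final FC: 1.8 + 2.18 = 3.98 ppm.

(b) Volume: 94,000 US gal × 3.785 L/gal = 355,790 L.
(b) After draining 18% and refilling: 197 × 0.82 + 6 × 0.18 = 162.62 ppm.
(b) Deficit to target: 184 − 162.62 = 21.38 mg/L.
(b) As CaCO₃: 21.38 mg/L × 355,790 L = 7607 g; ÷ 50 g/eq ÷ 1 = 152.1 mol NaHCO₃.
(b) Mass: 152.1 × 84 = 12,780 g.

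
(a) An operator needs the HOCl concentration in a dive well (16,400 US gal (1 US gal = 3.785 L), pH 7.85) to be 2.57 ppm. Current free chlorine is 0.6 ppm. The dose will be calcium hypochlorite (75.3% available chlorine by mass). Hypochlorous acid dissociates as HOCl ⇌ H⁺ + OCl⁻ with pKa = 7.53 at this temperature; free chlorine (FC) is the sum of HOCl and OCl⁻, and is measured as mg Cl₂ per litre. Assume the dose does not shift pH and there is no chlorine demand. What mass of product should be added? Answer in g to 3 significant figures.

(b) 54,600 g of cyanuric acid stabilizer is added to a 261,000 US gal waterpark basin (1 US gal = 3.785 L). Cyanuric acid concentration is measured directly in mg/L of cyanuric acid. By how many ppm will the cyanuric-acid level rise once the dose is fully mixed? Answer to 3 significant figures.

(a) Volume: 16,400 US gal × 3.785 L/gal = 62,074 L.
(a) [OCl⁻]/[HOCl] = 10^(pH − pKa) = 10^(7.85 − 7.53) = 2.089; fraction as HOCl = 1/(1 + 2.089) = 0.3237.
(a) Free chlorine required for 2.57 ppm HOCl: 2.57 / 0.3237 = 7.939 ppm.
(a) FC to add: 7.939 − 0.6 = 7.339 mg/L as Cl₂.
(a) Cl₂ equivalent: 7.339 mg/L × 62,074 L = 455.6 g.
(a) Product at 75.3% available Cl: 455.6 / 0.753 = 605 g.

(b) Volume: 261,000 US gal × 3.785 L/gal = 987,885 L.
(b) Rise: 54,600 g / 987,885 L × 1000 = 55.27 mg/L.

(a) 605 g; (b) 55.3 ppm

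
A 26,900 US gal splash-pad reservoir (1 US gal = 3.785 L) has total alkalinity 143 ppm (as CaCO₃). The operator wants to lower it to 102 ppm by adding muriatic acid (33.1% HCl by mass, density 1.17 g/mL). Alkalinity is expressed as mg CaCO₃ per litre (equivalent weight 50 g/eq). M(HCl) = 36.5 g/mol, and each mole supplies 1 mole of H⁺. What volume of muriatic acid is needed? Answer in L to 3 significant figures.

Volume: 26,900 US gal × 3.785 L/gal = 101,816 L.
Alkalinity to neutralize: (143 − 102) = 41 mg/L as CaCO₃ × 101,816 L = 4174 g as CaCO₃.
Equivalents of H⁺ required: 4174 ÷ 50 g/eq = 83.49 eq = 83.49 mol HCl.
Mass of HCl: 83.49 × 36.5 = 3047 g.
Mass of 33.1% solution: 3047 / 0.331 = 9207 g.
Volume: 9207 g ÷ 1.17 g/mL = 7869 mL.

7.87 L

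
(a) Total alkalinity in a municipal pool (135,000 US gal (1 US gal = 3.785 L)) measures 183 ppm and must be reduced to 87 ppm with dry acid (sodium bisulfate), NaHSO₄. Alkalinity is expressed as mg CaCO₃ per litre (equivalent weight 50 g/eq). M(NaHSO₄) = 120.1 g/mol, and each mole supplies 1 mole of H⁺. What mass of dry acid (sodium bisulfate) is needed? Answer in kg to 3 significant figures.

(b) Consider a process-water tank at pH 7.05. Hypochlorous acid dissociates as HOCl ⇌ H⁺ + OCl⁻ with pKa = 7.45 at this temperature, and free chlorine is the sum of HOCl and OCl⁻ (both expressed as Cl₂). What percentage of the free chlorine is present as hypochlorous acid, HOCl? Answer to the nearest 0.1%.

(a) 118 kg; (b) 71.5%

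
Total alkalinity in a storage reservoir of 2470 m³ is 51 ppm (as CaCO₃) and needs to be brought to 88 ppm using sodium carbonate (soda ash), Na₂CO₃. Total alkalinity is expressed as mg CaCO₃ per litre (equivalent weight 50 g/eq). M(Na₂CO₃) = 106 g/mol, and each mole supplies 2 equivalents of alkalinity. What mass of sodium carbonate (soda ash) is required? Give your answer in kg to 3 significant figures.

96.9 kg

Volume: 2470 m³ = 2,470,000 L.
Alkalinity to add: (88 − 51) = 37 mg/L as CaCO₃ × 2,470,000 L = 91,390 g as CaCO₃.
Equivalents: 91,390 g ÷ 50 g/eq = 1828 eq.
Each mole of Na₂CO₃ supplies 2 eq, so 1828 / 2 = 913.9 mol.
Mass: 913.9 mol × 106 g/mol = 96,870 g.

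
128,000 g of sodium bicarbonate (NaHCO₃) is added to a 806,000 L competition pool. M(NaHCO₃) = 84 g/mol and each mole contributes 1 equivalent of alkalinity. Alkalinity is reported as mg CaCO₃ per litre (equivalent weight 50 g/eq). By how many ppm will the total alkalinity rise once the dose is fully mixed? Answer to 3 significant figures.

94.5 ppm

Moles of NaHCO₃: 128,000 g ÷ 84 g/mol = 1524 mol → 1524 eq of alkalinity.
As CaCO₃: 1524 eq × 50 g/eq = 76,190 g.
Rise: 76,190 g / 806,000 L × 1000 = 94.53 mg/L.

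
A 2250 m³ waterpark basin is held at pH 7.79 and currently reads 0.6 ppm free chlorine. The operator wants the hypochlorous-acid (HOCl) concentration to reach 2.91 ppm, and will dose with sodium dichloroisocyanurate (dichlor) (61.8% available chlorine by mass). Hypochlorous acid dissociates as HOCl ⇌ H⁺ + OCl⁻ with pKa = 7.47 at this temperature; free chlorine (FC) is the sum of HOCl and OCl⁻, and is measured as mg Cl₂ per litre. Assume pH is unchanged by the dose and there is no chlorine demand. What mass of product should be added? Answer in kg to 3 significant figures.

30.5 kg

Volume: 2250 m³ = 2,250,000 L.
[OCl⁻]/[HOCl] = 10^(pH − pKa) = 10^(7.79 − 7.47) = 2.089; fraction as HOCl = 1/(1 + 2.089) = 0.3237.
Free chlorine required for 2.91 ppm HOCl: 2.91 / 0.3237 = 8.99 ppm.
FC to add: 8.99 − 0.6 = 8.39 mg/L as Cl₂.
Cl₂ equivalent: 8.39 mg/L × 2,250,000 L = 18,880 g.
Product at 61.8% available Cl: 18,880 / 0.618 = 30,550 g.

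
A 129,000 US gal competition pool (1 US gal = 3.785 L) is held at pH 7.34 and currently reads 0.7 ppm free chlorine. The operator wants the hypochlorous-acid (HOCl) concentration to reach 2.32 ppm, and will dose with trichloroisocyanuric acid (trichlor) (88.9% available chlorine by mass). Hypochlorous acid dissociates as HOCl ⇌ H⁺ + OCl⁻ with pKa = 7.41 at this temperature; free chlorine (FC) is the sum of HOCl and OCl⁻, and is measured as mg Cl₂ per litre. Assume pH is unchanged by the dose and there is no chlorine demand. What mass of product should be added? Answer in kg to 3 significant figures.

1.97 kg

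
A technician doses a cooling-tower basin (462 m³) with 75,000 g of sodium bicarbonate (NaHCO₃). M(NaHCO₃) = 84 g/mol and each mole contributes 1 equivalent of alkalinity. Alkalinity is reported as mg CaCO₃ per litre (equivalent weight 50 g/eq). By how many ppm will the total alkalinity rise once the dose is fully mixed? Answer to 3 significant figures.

96.6 ppm

Volume: 462 m³ = 462,000 L.
Moles of NaHCO₃: 75,000 g ÷ 84 g/mol = 892.9 mol → 892.9 eq of alkalinity.
As CaCO₃: 892.9 eq × 50 g/eq = 44,640 g.
Rise: 44,640 g / 462,000 L × 1000 = 96.63 mg/L.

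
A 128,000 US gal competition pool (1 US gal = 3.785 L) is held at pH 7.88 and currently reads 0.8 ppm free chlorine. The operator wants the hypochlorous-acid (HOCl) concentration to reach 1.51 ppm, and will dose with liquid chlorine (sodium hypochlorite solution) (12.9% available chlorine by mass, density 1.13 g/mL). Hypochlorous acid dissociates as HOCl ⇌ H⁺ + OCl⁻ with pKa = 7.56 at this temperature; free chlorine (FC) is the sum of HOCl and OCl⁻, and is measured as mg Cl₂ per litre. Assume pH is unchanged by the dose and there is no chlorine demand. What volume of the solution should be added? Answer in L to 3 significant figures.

12.8 L

Volume: 128,000 US gal × 3.785 L/gal = 484,480 L.
[OCl⁻]/[HOCl] = 10^(pH − pKa) = 10^(7.88 − 7.56) = 2.089; fraction as HOCl = 1/(1 + 2.089) = 0.3237.
Free chlorine required for 1.51 ppm HOCl: 1.51 / 0.3237 = 4.665 ppm.
FC to add: 4.665 − 0.8 = 3.865 mg/L as Cl₂.
Cl₂ equivalent: 3.865 mg/L × 484,480 L = 1872 g.
Product at 12.9% available Cl: 1872 / 0.129 = 14,520 g.
Volume: 14,520 g ÷ 1.13 g/mL = 12,850 mL.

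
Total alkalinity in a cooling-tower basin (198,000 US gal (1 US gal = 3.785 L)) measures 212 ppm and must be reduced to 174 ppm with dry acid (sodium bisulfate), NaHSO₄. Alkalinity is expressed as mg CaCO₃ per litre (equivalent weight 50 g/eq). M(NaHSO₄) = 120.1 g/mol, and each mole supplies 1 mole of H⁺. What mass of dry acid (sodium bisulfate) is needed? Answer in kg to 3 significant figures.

Volume: 198,000 US gal × 3.785 L/gal = 749,430 L.
Alkalinity to neutralize: (212 − 174) = 38 mg/L as CaCO₃ × 749,430 L = 28,480 g as CaCO₃.
Equivalents of H⁺ required: 28,480 ÷ 50 g/eq = 569.6 eq = 569.6 mol NaHSO₄.
Mass of NaHSO₄: 569.6 × 120.1 = 68,400 g.

68.4 kg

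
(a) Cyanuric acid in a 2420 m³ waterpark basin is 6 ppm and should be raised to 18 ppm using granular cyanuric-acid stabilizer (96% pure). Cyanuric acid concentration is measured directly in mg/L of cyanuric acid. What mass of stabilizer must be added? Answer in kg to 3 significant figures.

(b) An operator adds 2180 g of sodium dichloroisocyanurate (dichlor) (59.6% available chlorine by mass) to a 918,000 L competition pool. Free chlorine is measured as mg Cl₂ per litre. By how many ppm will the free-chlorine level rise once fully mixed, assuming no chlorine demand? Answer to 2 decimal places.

(a) 30.2 kg; (b) 1.42 ppm

(a) Volume: 2420 m³ = 2,420,000 L.
(a) CYA to add: (18 − 6) = 12 mg/L × 2,420,000 L = 29,040 g cyanuric acid.
(a) At 96% purity: 29,040 / 0.96 = 30,250 g product.

(b) Available chlorine delivered: 2180 g × 0.596 = 1299 g as Cl₂.
(b) Concentration rise: 1299 g / 918,000 L = 1.415 mg/L = 1.42 ppm.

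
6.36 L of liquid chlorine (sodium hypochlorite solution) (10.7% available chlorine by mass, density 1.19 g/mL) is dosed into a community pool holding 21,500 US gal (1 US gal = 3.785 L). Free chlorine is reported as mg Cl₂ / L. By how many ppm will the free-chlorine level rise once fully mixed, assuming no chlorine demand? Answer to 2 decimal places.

9.95 ppm

Volume: 21,500 US gal × 3.785 L/gal = 81,378 L.
Mass of solution: 6.36 L × 1000 mL/L × 1.19 g/mL = 7568 g.
Available chlorine delivered: 7568 g × 0.107 = 809.8 g as Cl₂.
Concentration rise: 809.8 g / 81,378 L = 9.951 mg/L = 9.95 ppm.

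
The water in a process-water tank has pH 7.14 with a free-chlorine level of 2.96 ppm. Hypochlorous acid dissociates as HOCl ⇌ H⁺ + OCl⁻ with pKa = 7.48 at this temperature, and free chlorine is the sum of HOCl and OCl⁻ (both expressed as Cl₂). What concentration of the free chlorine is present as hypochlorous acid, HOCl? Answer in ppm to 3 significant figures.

2.03 ppm

[OCl⁻]/[HOCl] = 10^(pH − pKa) = 10^(7.14 − 7.48) = 10^-0.34 = 0.4571.
Fraction as HOCl = 1 / (1 + 0.4571) = 0.6863.
HOCl = 0.6863 × 2.96 ppm = 2.031 ppm.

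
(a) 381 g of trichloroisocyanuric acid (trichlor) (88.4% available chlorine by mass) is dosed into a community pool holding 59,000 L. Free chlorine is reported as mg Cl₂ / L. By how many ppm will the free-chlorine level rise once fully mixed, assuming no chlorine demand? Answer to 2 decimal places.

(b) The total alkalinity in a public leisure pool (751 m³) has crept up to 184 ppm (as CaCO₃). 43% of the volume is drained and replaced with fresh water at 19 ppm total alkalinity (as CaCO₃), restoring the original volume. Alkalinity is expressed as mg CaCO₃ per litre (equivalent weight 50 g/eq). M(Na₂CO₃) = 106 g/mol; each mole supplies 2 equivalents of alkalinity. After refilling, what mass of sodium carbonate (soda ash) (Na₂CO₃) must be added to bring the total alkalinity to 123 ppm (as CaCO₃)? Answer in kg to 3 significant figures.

(a) Available chlorine delivered: 381 g × 0.884 = 336.8 g as Cl₂.
(a) Concentration rise: 336.8 g / 59,000 L = 5.709 mg/L = 5.71 ppm.

(b) Volume: 751 m³ = 751,000 L.
(b) After draining 43% and refilling: 184 × 0.57 + 19 × 0.43 = 113.05 ppm.
(b) Deficit to target: 123 − 113.05 = 9.95 mg/L.
(b) As CaCO₃: 9.95 mg/L × 751,000 L = 7472 g; ÷ 50 g/eq ÷ 2 = 74.72 mol Na₂CO₃.
(b) Mass: 74.72 × 106 = 7921 g.

(a) 5.71 ppm; (b) 7.92 kg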